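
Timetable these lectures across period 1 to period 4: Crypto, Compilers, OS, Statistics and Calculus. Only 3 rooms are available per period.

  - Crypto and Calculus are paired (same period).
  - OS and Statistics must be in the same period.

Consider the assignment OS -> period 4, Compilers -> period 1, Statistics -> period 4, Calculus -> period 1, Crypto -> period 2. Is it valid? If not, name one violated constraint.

Crypto and Calculus are paired (same period) — violated.
Only 3 rooms are available per period — holds.
OS and Statistics must be in the same period — holds.

No — it violates: Crypto and Calculus are paired (same period)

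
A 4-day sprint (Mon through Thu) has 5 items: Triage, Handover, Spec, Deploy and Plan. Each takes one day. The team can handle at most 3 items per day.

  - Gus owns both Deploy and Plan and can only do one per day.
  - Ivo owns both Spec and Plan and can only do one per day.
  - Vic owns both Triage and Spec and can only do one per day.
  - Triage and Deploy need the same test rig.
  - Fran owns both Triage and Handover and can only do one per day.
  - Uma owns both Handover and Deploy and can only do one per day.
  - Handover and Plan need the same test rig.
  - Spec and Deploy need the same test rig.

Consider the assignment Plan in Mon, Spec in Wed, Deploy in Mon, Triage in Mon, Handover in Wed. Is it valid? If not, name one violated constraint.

Gus owns both Deploy and Plan and can only do one per day — violated.
Handover and Plan need the same test rig — holds.
Fran owns both Triage and Handover and can only do one per day — holds.
Uma owns both Handover and Deploy and can only do one per day — holds.
Ivo owns both Spec and Plan and can only do one per day — holds.
Spec and Deploy need the same test rig — holds.
The team can handle at most 3 items per day — holds.
Triage and Deploy need the same test rig — violated.
Vic owns both Triage and Spec and can only do one per day — holds.

No — it violates: Triage and Deploy need the same test rig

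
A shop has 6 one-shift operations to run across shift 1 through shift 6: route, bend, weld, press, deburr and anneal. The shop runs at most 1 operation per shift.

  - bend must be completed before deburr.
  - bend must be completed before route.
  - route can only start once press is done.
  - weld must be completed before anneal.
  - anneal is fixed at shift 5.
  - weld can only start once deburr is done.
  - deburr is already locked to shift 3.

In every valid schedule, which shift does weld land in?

shift 4

deburr is fixed at shift 3 and must come before weld, so weld is at least shift 4.
anneal is fixed at shift 5 and must come after weld, so weld is at most shift 4.
So weld must be shift 4.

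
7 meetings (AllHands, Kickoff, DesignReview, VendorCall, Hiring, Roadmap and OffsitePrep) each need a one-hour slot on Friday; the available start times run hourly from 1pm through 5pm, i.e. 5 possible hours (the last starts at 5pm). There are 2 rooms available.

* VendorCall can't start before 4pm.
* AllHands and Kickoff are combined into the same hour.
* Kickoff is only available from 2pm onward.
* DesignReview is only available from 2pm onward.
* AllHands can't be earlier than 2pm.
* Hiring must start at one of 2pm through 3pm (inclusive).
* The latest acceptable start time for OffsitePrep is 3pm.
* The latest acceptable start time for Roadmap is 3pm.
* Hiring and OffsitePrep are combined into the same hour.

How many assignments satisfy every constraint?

Splitting on AllHands: it can be 2pm (4), 3pm (4), 4pm (8), 5pm (8). Listing each branch's schedules as (Kickoff, DesignReview, VendorCall, Hiring, Roadmap, OffsitePrep):
AllHands=2pm: (2pm,4pm,4pm,3pm,1pm,3pm) (2pm,4pm,5pm,3pm,1pm,3pm) (2pm,5pm,4pm,3pm,1pm,3pm) (2pm,5pm,5pm,3pm,1pm,3pm) — 4.
AllHands=3pm: (3pm,4pm,4pm,2pm,1pm,2pm) (3pm,4pm,5pm,2pm,1pm,2pm) (3pm,5pm,4pm,2pm,1pm,2pm) (3pm,5pm,5pm,2pm,1pm,2pm) — 4.
AllHands=4pm: (4pm,2pm,5pm,3pm,1pm,3pm) (4pm,2pm,5pm,3pm,2pm,3pm) (4pm,3pm,5pm,2pm,1pm,2pm) (4pm,3pm,5pm,2pm,3pm,2pm) (4pm,5pm,5pm,2pm,1pm,2pm) (4pm,5pm,5pm,2pm,3pm,2pm) (4pm,5pm,5pm,3pm,1pm,3pm) (4pm,5pm,5pm,3pm,2pm,3pm) — 8.
AllHands=5pm: (5pm,2pm,4pm,3pm,1pm,3pm) (5pm,2pm,4pm,3pm,2pm,3pm) (5pm,3pm,4pm,2pm,1pm,2pm) (5pm,3pm,4pm,2pm,3pm,2pm) (5pm,4pm,4pm,2pm,1pm,2pm) (5pm,4pm,4pm,2pm,3pm,2pm) (5pm,4pm,4pm,3pm,1pm,3pm) (5pm,4pm,4pm,3pm,2pm,3pm) — 8.
Summing: 4 + 4 + 8 + 8 = 24.

24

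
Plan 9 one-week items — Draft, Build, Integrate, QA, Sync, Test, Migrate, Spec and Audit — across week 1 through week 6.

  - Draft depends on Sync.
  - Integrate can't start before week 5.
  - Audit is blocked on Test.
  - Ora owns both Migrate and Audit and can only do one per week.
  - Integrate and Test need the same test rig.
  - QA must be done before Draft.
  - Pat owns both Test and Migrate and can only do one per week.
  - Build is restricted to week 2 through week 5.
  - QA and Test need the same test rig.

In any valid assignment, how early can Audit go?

week 2

Precedence pushes Audit to at least week 2.
Audit at week 2 is achievable: Draft in week 3; QA in week 2; Spec in week 1; Audit in week 2; Integrate in week 5; Test in week 1; Sync in week 1; Build in week 2; Migrate in week 3.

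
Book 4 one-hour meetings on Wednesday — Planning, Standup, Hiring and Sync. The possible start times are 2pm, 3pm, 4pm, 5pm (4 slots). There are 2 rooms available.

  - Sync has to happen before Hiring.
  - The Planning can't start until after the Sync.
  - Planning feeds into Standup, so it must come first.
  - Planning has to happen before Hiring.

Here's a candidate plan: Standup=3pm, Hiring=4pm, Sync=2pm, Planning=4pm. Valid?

Invalid. Planning feeds into Standup, so it must come first.

Planning has to happen before Hiring — violated.
Planning feeds into Standup, so it must come first — violated.
The Planning can't start until after the Sync — holds.
There are 2 rooms available — holds.
Sync has to happen before Hiring — holds.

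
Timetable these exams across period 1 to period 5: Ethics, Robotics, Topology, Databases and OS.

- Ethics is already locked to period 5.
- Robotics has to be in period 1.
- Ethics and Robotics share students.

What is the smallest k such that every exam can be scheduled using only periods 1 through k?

Ethics can't be placed before period 5, so the schedule must run through at least period 5.
5 works (last occupied period: period 5): for example OS=period 1, Databases=period 1, Ethics=period 5, Robotics=period 1, Topology=period 1.

5 periods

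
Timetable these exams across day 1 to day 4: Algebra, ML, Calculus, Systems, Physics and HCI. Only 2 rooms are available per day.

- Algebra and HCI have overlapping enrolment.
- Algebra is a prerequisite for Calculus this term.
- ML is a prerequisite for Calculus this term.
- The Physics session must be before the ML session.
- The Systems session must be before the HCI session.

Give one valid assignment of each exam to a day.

Algebra=day 1; Systems=day 2; Physics=day 1; ML=day 2; Calculus=day 3; HCI=day 3

Checking: ML(day 2) before Calculus(day 3); Systems(day 2) before HCI(day 3); Physics(day 1) before ML(day 2); Algebra(day 1) before Calculus(day 3); Algebra(day 1) != HCI(day 3); max 2 per day (cap 2).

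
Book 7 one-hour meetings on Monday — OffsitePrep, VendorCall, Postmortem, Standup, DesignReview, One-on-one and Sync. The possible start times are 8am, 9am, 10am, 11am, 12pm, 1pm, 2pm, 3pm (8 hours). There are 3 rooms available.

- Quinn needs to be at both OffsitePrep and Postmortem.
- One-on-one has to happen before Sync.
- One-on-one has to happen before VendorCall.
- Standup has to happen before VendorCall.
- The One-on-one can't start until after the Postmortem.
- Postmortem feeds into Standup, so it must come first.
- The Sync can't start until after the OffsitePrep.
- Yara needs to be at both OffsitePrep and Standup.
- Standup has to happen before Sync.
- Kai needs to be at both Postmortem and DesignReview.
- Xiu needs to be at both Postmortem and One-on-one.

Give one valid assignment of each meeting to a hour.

OffsitePrep=10am; Sync=11am; DesignReview=9am; VendorCall=10am; Standup=9am; One-on-one=9am; Postmortem=8am

Checking: Standup(9am) before VendorCall(10am); One-on-one(9am) before Sync(11am); One-on-one(9am) before VendorCall(10am); OffsitePrep(10am) before Sync(11am); Postmortem(8am) before One-on-one(9am); Postmortem(8am) before Standup(9am); Standup(9am) before Sync(11am); OffsitePrep(10am) != Postmortem(8am); Postmortem(8am) != One-on-one(9am); OffsitePrep(10am) != Standup(9am); Postmortem(8am) != DesignReview(9am); max 3 per hour (cap 3).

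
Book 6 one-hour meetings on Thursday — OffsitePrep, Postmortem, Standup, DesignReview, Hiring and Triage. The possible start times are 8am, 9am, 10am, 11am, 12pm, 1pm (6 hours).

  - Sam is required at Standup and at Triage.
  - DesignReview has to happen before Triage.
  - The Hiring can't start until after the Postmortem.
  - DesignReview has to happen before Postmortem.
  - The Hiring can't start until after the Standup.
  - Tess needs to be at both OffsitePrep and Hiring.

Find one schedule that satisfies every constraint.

Postmortem -> 9am, Triage -> 9am, Hiring -> 10am, OffsitePrep -> 8am, DesignReview -> 8am, Standup -> 8am

Checking: Standup(8am) before Hiring(10am); DesignReview(8am) before Postmortem(9am); Postmortem(9am) before Hiring(10am); DesignReview(8am) before Triage(9am); Standup(8am) != Triage(9am); OffsitePrep(8am) != Hiring(10am).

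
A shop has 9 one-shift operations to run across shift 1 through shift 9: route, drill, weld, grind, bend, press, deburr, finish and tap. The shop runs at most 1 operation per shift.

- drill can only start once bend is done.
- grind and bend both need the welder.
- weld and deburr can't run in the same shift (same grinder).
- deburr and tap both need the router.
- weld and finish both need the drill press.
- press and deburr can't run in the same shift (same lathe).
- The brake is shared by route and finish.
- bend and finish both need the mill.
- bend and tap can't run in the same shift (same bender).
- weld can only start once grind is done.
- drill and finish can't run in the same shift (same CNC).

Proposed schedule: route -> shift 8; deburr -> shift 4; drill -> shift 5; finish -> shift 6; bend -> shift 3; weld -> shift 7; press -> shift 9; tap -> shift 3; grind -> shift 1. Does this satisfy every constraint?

grind and bend both need the welder — holds.
bend and tap can't run in the same shift (same bender) — violated.
drill can only start once bend is done — holds.
weld can only start once grind is done — holds.
weld and finish both need the drill press — holds.
The shop runs at most 1 operation per shift — violated.
press and deburr can't run in the same shift (same lathe) — holds.
bend and finish both need the mill — holds.
drill and finish can't run in the same shift (same CNC) — holds.
deburr and tap both need the router — holds.
The brake is shared by route and finish — holds.
weld and deburr can't run in the same shift (same grinder) — holds.

No — it violates: bend and tap can't run in the same shift (same bender)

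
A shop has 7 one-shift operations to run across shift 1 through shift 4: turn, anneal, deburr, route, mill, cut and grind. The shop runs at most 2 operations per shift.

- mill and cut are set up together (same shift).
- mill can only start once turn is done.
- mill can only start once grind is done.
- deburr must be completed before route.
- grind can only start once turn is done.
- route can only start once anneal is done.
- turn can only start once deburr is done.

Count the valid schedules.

3

Enumerating: anneal in shift 1; grind in shift 3; deburr in shift 1; mill in shift 4; cut in shift 4; turn in shift 2; route in shift 2 | mill=shift 4; grind=shift 3; route=shift 3; turn=shift 2; anneal=shift 1; deburr=shift 1; cut=shift 4 | grind in shift 3; route in shift 3; cut in shift 4; anneal in shift 2; deburr in shift 1; mill in shift 4; turn in shift 2.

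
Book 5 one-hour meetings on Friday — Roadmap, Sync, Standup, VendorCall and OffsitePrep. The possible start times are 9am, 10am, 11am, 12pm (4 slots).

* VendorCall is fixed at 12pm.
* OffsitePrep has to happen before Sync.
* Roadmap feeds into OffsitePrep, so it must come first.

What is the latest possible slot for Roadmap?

10am

Downstream work caps Roadmap at 10am.
Roadmap at 10am is achievable: VendorCall in 12pm, Standup in 9am, Sync in 12pm, Roadmap in 10am, OffsitePrep in 11am.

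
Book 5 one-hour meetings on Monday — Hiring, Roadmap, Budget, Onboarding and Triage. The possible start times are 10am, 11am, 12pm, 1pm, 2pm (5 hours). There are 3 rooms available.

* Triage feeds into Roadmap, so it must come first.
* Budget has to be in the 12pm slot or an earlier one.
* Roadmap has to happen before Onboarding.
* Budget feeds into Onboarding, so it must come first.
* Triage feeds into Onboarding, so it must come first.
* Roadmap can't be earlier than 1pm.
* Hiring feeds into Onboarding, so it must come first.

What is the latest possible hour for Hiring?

1pm

Downstream work caps Hiring at 1pm.
Hiring at 1pm is achievable: Hiring -> 1pm, Onboarding -> 2pm, Triage -> 10am, Budget -> 10am, Roadmap -> 1pm.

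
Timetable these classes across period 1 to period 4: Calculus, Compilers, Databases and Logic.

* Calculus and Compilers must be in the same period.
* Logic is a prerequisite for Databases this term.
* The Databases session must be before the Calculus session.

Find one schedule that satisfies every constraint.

Databases=period 2, Compilers=period 3, Logic=period 1, Calculus=period 3

Checking: Logic(period 1) before Databases(period 2); Databases(period 2) before Calculus(period 3); Calculus = Compilers = period 3.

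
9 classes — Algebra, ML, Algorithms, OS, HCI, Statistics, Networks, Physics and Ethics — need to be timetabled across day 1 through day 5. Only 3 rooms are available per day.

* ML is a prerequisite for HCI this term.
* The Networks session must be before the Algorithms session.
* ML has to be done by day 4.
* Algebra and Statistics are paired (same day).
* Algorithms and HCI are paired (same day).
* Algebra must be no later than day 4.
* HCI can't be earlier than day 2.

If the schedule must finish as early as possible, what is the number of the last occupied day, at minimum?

The precedence chain requires at least 2 distinct days.
With at most 3 per day and 9 classes, at least 3 days are needed.
3 works (last occupied day: day 3): for example Statistics in day 3; Ethics in day 3; Networks in day 1; HCI in day 2; Algebra in day 3; Algorithms in day 2; OS in day 1; Physics in day 2; ML in day 1.

day 3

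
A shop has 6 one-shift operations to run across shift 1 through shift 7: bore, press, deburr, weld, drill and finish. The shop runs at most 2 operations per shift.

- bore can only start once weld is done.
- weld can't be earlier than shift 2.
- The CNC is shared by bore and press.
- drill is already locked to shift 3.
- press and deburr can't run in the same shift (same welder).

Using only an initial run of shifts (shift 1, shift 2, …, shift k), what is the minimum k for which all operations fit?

The precedence chain requires at least 2 distinct shifts.
With at most 2 per shift and 6 operations, at least 3 shifts are needed.
drill can't be placed before shift 3, so the schedule must run through at least shift 3.
3 works (last occupied shift: shift 3): for example press=shift 1; drill=shift 3; weld=shift 2; deburr=shift 2; bore=shift 3; finish=shift 1.

3 shifts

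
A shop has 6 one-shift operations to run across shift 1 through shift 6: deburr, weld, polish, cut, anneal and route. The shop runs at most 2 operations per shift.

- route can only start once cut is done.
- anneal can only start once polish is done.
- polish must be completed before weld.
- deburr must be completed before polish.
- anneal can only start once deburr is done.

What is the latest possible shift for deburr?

Downstream work caps deburr at shift 4.
deburr at shift 4 is achievable: deburr in shift 4, polish in shift 5, anneal in shift 6, cut in shift 1, route in shift 2, weld in shift 6.

shift 4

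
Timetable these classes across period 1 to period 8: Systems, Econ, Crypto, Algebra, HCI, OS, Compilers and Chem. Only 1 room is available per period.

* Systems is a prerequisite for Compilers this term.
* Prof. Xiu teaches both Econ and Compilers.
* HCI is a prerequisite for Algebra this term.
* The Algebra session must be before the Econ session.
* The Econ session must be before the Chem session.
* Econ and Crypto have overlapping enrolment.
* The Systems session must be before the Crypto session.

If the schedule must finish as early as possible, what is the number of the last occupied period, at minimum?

The precedence chain requires at least 4 distinct periods.
With at most 1 per period and 8 classes, at least 8 periods are needed.
8 works (last occupied period: period 8): for example Systems=period 1; Compilers=period 6; HCI=period 2; Algebra=period 3; Crypto=period 5; OS=period 8; Econ=period 4; Chem=period 7.

8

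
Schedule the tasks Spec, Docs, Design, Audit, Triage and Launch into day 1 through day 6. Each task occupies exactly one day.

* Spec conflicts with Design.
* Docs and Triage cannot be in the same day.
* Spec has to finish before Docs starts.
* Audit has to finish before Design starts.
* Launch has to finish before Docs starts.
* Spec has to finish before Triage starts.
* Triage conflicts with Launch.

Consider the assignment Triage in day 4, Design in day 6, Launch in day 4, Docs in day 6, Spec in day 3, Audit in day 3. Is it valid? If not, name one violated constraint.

Spec conflicts with Design — holds.
Spec has to finish before Triage starts — holds.
Spec has to finish before Docs starts — holds.
Triage conflicts with Launch — violated.
Docs and Triage cannot be in the same day — holds.
Audit has to finish before Design starts — holds.
Launch has to finish before Docs starts — holds.

No. Triage conflicts with Launch is not satisfied.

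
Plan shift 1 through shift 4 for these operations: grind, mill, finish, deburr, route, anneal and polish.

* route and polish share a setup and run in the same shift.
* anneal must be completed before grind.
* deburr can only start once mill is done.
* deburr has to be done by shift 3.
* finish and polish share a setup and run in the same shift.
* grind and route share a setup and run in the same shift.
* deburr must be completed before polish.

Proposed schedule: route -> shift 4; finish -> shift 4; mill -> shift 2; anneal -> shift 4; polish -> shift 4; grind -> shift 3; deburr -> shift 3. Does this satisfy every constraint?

Invalid. anneal must be completed before grind.

deburr can only start once mill is done — holds.
finish and polish share a setup and run in the same shift — holds.
deburr has to be done by shift 3 — holds.
anneal must be completed before grind — violated.
deburr must be completed before polish — holds.
grind and route share a setup and run in the same shift — violated.
route and polish share a setup and run in the same shift — holds.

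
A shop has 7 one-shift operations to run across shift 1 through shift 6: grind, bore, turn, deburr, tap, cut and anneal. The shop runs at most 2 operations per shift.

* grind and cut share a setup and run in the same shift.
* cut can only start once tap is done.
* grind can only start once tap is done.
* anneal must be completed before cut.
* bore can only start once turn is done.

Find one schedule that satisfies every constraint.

grind=shift 2; anneal=shift 1; tap=shift 1; cut=shift 2; deburr=shift 3; bore=shift 4; turn=shift 3

Checking: tap(shift 1) before cut(shift 2); tap(shift 1) before grind(shift 2); turn(shift 3) before bore(shift 4); anneal(shift 1) before cut(shift 2); grind = cut = shift 2; max 2 per shift (cap 2).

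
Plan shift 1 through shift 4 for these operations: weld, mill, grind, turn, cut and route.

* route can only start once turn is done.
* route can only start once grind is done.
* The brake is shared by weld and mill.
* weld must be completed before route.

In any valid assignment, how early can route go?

Precedence pushes route to at least shift 2.
route at shift 2 is achievable: grind=shift 1; cut=shift 1; turn=shift 1; route=shift 2; weld=shift 1; mill=shift 2.

shift 2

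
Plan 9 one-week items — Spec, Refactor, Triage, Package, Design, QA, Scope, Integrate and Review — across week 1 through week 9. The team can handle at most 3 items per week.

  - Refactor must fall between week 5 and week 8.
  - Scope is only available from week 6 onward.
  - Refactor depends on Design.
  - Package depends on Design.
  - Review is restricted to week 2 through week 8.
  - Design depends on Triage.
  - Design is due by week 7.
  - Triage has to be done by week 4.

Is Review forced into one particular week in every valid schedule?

Review can be week 2 (e.g. Design=week 2, Triage=week 1, Scope=week 6, Spec=week 1, Package=week 3, Review=week 2, QA=week 1, Refactor=week 5, Integrate=week 2) or week 3 (e.g. Integrate in week 2; Spec in week 1; Scope in week 6; Design in week 2; Triage in week 1; Review in week 3; Refactor in week 5; Package in week 3; QA in week 1).

No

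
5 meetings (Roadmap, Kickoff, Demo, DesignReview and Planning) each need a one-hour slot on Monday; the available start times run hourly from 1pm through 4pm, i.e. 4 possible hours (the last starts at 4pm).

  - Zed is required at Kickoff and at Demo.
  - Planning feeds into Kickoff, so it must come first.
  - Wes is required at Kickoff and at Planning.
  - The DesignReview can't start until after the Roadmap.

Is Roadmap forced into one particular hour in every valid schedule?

No

Roadmap can be 1pm (e.g. DesignReview -> 2pm; Planning -> 1pm; Kickoff -> 2pm; Demo -> 1pm; Roadmap -> 1pm) or 2pm (e.g. Kickoff -> 2pm; DesignReview -> 3pm; Roadmap -> 2pm; Planning -> 1pm; Demo -> 1pm).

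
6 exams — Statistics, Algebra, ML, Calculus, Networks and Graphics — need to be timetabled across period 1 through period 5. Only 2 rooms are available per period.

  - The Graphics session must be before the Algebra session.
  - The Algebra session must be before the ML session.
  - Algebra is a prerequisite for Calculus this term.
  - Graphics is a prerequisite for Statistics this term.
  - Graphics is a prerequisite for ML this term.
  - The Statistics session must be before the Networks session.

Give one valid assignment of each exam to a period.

Statistics in period 2, Graphics in period 1, Algebra in period 2, Networks in period 4, Calculus in period 3, ML in period 3

Checking: Graphics(period 1) before Algebra(period 2); Statistics(period 2) before Networks(period 4); Graphics(period 1) before ML(period 3); Algebra(period 2) before ML(period 3); Graphics(period 1) before Statistics(period 2); Algebra(period 2) before Calculus(period 3); max 2 per period (cap 2).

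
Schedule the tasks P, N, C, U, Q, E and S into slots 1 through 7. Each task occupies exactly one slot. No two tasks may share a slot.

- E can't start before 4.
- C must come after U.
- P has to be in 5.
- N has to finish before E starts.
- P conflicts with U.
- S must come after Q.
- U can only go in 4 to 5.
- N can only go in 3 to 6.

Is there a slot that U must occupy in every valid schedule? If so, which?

U's window is 4–5.
P is fixed at 5, and U can't share a slot with P.
So U must be 4.

4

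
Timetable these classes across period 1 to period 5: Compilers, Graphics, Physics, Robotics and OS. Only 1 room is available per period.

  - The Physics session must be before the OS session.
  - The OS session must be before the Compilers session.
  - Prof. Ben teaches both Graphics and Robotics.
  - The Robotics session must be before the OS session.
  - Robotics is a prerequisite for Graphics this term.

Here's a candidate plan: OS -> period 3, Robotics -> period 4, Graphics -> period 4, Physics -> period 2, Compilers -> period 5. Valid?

Invalid. Prof. Ben teaches both Graphics and Robotics.

Robotics is a prerequisite for Graphics this term — violated.
The Physics session must be before the OS session — holds.
Prof. Ben teaches both Graphics and Robotics — violated.
The Robotics session must be before the OS session — violated.
Only 1 room is available per period — violated.
The OS session must be before the Compilers session — holds.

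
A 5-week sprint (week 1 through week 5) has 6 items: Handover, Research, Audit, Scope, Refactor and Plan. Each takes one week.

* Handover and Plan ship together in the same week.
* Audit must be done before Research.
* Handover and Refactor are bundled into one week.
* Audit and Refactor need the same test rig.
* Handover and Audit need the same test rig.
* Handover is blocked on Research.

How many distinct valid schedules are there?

50

Splitting on Handover: it can be week 3 (5), week 4 (15), week 5 (30). Listing each branch's schedules as (Research, Audit, Scope, Refactor, Plan) by week number:
Handover=week 3: (2,1,1,3,3) (2,1,2,3,3) (2,1,3,3,3) (2,1,4,3,3) (2,1,5,3,3) — 5.
Handover=week 4: (2,1,1,4,4) (2,1,2,4,4) (2,1,3,4,4) (2,1,4,4,4) (2,1,5,4,4) (3,1,1,4,4) (3,1,2,4,4) (3,1,3,4,4) (3,1,4,4,4) (3,1,5,4,4) (3,2,1,4,4) (3,2,2,4,4) (3,2,3,4,4) (3,2,4,4,4) (3,2,5,4,4) — 15.
Handover=week 5: (2,1,1,5,5) (2,1,2,5,5) (2,1,3,5,5) (2,1,4,5,5) (2,1,5,5,5) (3,1,1,5,5) (3,1,2,5,5) (3,1,3,5,5) (3,1,4,5,5) (3,1,5,5,5) (3,2,1,5,5) (3,2,2,5,5) (3,2,3,5,5) (3,2,4,5,5) (3,2,5,5,5) (4,1,1,5,5) (4,1,2,5,5) (4,1,3,5,5) (4,1,4,5,5) (4,1,5,5,5) (4,2,1,5,5) (4,2,2,5,5) (4,2,3,5,5) (4,2,4,5,5) (4,2,5,5,5) (4,3,1,5,5) (4,3,2,5,5) (4,3,3,5,5) (4,3,4,5,5) (4,3,5,5,5) — 30.
Summing: 5 + 15 + 30 = 50.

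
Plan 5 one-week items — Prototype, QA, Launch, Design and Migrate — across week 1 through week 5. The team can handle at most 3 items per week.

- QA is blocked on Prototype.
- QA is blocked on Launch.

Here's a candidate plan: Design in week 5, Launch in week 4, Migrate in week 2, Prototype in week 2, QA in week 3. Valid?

The team can handle at most 3 items per week — holds.
QA is blocked on Launch — violated.
QA is blocked on Prototype — holds.

No — it violates: QA is blocked on Launch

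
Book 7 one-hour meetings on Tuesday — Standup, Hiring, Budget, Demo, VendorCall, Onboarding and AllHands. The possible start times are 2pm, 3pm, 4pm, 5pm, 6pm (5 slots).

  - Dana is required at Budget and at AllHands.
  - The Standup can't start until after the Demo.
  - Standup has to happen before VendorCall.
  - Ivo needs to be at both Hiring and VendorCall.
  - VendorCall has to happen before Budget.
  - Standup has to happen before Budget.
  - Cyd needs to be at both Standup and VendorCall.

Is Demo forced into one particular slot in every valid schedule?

No

Demo can be 2pm (e.g. Hiring -> 2pm, Standup -> 3pm, VendorCall -> 4pm, Onboarding -> 2pm, Demo -> 2pm, Budget -> 5pm, AllHands -> 2pm) or 3pm (e.g. Hiring=2pm, Budget=6pm, Standup=4pm, AllHands=2pm, Onboarding=2pm, VendorCall=5pm, Demo=3pm).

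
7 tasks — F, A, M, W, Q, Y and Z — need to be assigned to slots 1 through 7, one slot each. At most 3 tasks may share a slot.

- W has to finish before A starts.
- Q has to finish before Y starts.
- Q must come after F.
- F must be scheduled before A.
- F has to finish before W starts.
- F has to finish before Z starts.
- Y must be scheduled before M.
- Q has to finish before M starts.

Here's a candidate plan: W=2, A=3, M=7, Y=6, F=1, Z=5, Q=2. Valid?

Yes

Q has to finish before M starts — holds.
F must be scheduled before A — holds.
F has to finish before Z starts — holds.
At most 3 tasks may share a slot — holds.
Q must come after F — holds.
W has to finish before A starts — holds.
Y must be scheduled before M — holds.
Q has to finish before Y starts — holds.
F has to finish before W starts — holds.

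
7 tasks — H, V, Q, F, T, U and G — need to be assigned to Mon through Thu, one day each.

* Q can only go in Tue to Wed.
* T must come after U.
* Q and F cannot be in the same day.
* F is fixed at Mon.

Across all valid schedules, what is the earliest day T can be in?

Tue

Precedence pushes T to at least Tue.
T at Tue is achievable: T -> Tue, F -> Mon, U -> Mon, V -> Mon, H -> Mon, G -> Mon, Q -> Tue.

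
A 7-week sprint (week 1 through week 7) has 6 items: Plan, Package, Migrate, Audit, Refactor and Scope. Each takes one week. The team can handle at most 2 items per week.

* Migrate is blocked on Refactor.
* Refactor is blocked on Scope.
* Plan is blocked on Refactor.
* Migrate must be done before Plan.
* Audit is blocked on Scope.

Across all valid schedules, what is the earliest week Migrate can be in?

Precedence pushes Migrate to at least week 3; downstream work caps Migrate at week 6.
Migrate at week 3 is achievable: Refactor in week 2; Plan in week 4; Scope in week 1; Migrate in week 3; Package in week 1; Audit in week 2.

week 3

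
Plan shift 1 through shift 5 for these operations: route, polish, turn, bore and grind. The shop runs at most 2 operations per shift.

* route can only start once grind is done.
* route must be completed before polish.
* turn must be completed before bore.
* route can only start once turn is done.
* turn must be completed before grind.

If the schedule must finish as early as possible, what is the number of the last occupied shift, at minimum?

4

The precedence chain requires at least 4 distinct shifts.
With at most 2 per shift and 5 operations, at least 3 shifts are needed.
4 works (last occupied shift: shift 4): for example polish in shift 4; bore in shift 2; turn in shift 1; route in shift 3; grind in shift 2.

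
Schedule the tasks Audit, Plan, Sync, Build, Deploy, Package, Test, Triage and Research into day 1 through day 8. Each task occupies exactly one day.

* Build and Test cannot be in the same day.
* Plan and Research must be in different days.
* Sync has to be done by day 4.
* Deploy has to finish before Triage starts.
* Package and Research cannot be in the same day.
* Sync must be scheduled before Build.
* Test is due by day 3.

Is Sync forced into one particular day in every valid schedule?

Sync can be day 1 (e.g. Package=day 1; Triage=day 2; Test=day 1; Plan=day 1; Deploy=day 1; Sync=day 1; Build=day 2; Audit=day 1; Research=day 2) or day 2 (e.g. Deploy=day 1, Triage=day 2, Build=day 3, Sync=day 2, Research=day 2, Test=day 1, Plan=day 1, Package=day 1, Audit=day 1).

No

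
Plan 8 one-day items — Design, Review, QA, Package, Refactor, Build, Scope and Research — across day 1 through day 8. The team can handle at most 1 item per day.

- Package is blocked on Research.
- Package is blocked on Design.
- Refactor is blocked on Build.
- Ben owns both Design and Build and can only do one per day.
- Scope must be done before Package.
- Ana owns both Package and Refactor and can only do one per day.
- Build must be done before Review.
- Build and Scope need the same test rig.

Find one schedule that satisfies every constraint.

QA in day 8, Review in day 6, Design in day 1, Research in day 3, Package in day 4, Refactor in day 7, Scope in day 2, Build in day 5

Checking: Research(day 3) before Package(day 4); Build(day 5) before Refactor(day 7); Scope(day 2) before Package(day 4); Design(day 1) before Package(day 4); Build(day 5) before Review(day 6); Package(day 4) != Refactor(day 7); Build(day 5) != Scope(day 2); Design(day 1) != Build(day 5); max 1 per day (cap 1).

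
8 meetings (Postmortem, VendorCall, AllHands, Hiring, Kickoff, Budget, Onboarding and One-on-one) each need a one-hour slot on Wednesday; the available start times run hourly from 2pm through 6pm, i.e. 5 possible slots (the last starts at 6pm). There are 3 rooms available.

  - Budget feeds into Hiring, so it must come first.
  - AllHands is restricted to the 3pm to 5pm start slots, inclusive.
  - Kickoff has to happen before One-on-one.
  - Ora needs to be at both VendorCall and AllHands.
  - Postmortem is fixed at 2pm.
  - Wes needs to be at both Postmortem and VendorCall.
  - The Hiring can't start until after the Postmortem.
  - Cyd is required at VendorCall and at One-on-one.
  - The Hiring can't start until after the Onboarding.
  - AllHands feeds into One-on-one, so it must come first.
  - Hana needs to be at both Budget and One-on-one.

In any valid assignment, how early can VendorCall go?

VendorCall at 3pm is achievable: Kickoff in 3pm, Postmortem in 2pm, Budget in 2pm, One-on-one in 5pm, VendorCall in 3pm, AllHands in 4pm, Onboarding in 2pm, Hiring in 3pm.
Nothing earlier works — the conflict and capacity constraints rule out every slot before 3pm.

3pm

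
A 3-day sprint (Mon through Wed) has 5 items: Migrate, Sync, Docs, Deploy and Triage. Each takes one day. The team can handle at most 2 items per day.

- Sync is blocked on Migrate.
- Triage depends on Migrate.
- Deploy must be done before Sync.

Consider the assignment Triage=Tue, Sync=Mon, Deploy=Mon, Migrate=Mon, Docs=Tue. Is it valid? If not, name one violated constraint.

Triage depends on Migrate — holds.
The team can handle at most 2 items per day — violated.
Sync is blocked on Migrate — violated.
Deploy must be done before Sync — violated.

No — it violates: The team can handle at most 2 items per day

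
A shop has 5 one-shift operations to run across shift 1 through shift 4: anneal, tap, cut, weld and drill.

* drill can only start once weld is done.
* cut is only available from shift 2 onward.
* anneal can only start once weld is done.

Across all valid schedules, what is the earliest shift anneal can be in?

shift 2

Precedence pushes anneal to at least shift 2.
anneal at shift 2 is achievable: drill -> shift 2; weld -> shift 1; cut -> shift 2; tap -> shift 1; anneal -> shift 2.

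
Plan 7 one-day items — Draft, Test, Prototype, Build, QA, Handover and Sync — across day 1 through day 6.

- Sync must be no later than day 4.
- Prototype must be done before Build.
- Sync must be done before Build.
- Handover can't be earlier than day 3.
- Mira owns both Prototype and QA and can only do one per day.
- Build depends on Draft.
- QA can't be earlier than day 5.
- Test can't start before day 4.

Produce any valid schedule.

Draft -> day 1; Sync -> day 1; Test -> day 4; QA -> day 5; Handover -> day 3; Build -> day 2; Prototype -> day 1

Checking: Draft(day 1) before Build(day 2); Sync(day 1) before Build(day 2); Prototype(day 1) before Build(day 2); Prototype(day 1) != QA(day 5); Handover=day 3 in [day 3,day 6]; Sync=day 1 in [day 1,day 4]; QA=day 5 in [day 5,day 6]; Test=day 4 in [day 4,day 6].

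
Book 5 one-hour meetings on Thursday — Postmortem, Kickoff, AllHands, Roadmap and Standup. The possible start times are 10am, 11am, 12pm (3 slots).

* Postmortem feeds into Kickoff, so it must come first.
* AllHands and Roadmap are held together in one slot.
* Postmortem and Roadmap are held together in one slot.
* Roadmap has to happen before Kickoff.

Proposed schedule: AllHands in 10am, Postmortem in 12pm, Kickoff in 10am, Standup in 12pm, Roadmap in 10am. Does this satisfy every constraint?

AllHands and Roadmap are held together in one slot — holds.
Postmortem feeds into Kickoff, so it must come first — violated.
Postmortem and Roadmap are held together in one slot — violated.
Roadmap has to happen before Kickoff — violated.

Invalid. Postmortem feeds into Kickoff, so it must come first.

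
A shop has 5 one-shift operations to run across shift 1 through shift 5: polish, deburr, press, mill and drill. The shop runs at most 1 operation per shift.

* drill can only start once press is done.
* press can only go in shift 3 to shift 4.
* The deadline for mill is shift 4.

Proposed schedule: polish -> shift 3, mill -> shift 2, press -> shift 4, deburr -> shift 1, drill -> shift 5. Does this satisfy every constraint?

Valid

The deadline for mill is shift 4 — holds.
The shop runs at most 1 operation per shift — holds.
press can only go in shift 3 to shift 4 — holds.
drill can only start once press is done — holds.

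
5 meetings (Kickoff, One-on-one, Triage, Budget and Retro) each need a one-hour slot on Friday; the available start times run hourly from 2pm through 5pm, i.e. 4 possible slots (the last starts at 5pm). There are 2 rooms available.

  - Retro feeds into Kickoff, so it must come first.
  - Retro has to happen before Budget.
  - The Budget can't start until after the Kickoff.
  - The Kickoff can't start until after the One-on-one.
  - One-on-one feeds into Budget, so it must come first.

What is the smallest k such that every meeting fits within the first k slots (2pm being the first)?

3 slots

The precedence chain requires at least 3 distinct slots.
With at most 2 per slot and 5 meetings, at least 3 slots are needed.
3 works (last occupied slot: 4pm): for example Budget -> 4pm; One-on-one -> 2pm; Triage -> 3pm; Kickoff -> 3pm; Retro -> 2pm.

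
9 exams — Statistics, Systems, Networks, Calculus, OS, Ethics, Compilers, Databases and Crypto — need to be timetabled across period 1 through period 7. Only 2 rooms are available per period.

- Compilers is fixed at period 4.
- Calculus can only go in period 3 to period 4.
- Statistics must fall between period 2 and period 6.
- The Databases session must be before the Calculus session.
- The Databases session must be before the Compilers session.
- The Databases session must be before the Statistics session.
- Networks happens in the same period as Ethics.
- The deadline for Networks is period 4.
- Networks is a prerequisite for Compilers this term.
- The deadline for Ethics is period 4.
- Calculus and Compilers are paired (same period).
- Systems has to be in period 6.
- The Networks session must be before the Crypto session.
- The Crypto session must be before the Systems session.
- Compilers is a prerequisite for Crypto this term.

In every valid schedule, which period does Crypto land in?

period 5

Compilers is fixed at period 4 and must come before Crypto, so Crypto is at least period 5.
Systems is fixed at period 6 and must come after Crypto, so Crypto is at most period 5.
So Crypto must be period 5.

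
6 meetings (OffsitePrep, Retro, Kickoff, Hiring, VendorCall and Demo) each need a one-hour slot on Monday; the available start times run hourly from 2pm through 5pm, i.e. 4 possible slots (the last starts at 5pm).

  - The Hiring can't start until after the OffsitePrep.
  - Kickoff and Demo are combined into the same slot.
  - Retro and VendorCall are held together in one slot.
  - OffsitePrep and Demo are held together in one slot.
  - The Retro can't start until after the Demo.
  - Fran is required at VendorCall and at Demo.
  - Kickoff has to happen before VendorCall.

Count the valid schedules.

14

Splitting on OffsitePrep: it can be 2pm (9), 3pm (4), 4pm (1). Listing each branch's schedules as (Retro, Kickoff, Hiring, VendorCall, Demo):
OffsitePrep=2pm: (3pm,2pm,3pm,3pm,2pm) (3pm,2pm,4pm,3pm,2pm) (3pm,2pm,5pm,3pm,2pm) (4pm,2pm,3pm,4pm,2pm) (4pm,2pm,4pm,4pm,2pm) (4pm,2pm,5pm,4pm,2pm) (5pm,2pm,3pm,5pm,2pm) (5pm,2pm,4pm,5pm,2pm) (5pm,2pm,5pm,5pm,2pm) — 9.
OffsitePrep=3pm: (4pm,3pm,4pm,4pm,3pm) (4pm,3pm,5pm,4pm,3pm) (5pm,3pm,4pm,5pm,3pm) (5pm,3pm,5pm,5pm,3pm) — 4.
OffsitePrep=4pm: (5pm,4pm,5pm,5pm,4pm) — 1.
Summing: 9 + 4 + 1 = 14.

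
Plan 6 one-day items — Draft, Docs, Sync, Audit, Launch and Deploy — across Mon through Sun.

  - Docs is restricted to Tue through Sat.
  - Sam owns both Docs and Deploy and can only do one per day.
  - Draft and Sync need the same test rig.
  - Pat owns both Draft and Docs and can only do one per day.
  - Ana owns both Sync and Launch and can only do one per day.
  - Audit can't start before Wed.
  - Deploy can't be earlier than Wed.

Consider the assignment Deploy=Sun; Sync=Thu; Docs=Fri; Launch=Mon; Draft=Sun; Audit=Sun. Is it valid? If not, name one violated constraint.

Yes, all constraints hold

Ana owns both Sync and Launch and can only do one per day — holds.
Docs is restricted to Tue through Sat — holds.
Deploy can't be earlier than Wed — holds.
Draft and Sync need the same test rig — holds.
Pat owns both Draft and Docs and can only do one per day — holds.
Sam owns both Docs and Deploy and can only do one per day — holds.
Audit can't start before Wed — holds.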